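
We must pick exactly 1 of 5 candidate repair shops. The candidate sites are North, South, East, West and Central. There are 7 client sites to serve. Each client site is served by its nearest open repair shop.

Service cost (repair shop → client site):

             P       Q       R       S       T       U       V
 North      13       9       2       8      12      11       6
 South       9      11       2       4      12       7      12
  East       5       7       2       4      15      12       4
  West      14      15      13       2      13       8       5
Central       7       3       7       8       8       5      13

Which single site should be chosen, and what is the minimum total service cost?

Choose East only; total service cost 49.

With exactly 1 open, each client site uses its cheapest among the chosen.
{East}: P→East 5, Q→East 7, R→East 2, S→East 4, T→East 15, U→East 12, V→East 4. Service cost 49.
{Central}: service cost 51
{South}: service cost 57
Among all 5 size-1 choices, {East} is lowest.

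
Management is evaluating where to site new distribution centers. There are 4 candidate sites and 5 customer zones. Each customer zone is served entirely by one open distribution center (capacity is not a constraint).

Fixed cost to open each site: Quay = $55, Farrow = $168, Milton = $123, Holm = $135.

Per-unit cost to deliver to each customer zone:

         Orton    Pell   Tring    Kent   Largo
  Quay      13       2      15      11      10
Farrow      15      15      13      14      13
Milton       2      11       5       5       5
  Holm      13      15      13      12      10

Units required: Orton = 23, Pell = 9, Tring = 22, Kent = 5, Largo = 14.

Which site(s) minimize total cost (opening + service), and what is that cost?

Open Quay and Milton; minimum total cost 447.

For any fixed open set, each customer zone goes to its cheapest open site; total = fixed + service.
{Quay, Milton}: Orton→Milton 2·23=46, Pell→Quay 2·9=18, Tring→Milton 5·22=110, Kent→Milton 5·5=25, Largo→Milton 5·14=70. Service 269; fixed 178; total 447.
{Milton}: service 350 + fixed 123 = 473
{Quay, Milton, Holm}: service 269 + fixed 313 = 582
{Quay, Farrow, Milton, Holm}: service 269 + fixed 481 = 750
No other subset beats 447.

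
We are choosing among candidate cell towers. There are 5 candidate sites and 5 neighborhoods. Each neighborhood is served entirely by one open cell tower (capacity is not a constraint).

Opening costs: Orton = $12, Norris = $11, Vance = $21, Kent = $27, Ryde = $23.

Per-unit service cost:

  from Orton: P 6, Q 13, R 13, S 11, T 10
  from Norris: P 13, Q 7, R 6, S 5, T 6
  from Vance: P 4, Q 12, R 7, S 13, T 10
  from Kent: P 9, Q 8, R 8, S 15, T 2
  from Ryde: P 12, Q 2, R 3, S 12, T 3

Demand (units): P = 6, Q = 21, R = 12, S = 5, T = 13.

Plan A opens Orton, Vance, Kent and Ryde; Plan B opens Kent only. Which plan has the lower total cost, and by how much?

Plan A is cheaper by 180.

Plan A: {Orton, Vance, Kent, Ryde}: P→Vance 4·6=24, Q→Ryde 2·21=42, R→Ryde 3·12=36, S→Orton 11·5=55, T→Kent 2·13=26. Service 183; fixed 83; total 266.
Plan B: {Kent}: P→Kent 9·6=54, Q→Kent 8·21=168, R→Kent 8·12=96, S→Kent 15·5=75, T→Kent 2·13=26. Service 419; fixed 27; total 446.
Difference: |266 − 446| = 180.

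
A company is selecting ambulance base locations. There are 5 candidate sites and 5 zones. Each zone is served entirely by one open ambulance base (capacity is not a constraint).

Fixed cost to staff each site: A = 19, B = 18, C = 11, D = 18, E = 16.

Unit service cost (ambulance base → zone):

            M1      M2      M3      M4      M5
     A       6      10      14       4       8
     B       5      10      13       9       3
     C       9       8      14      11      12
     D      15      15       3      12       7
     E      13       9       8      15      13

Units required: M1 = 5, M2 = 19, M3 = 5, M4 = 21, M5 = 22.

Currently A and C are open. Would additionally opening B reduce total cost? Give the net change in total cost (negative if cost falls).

Yes — net change −102 (cost falls by 102).

Current service cost with {A, C}: 512.
Adding B: each zone re-picks its cheapest; new service cost 392, saving 120.
Extra fixed cost: 18. Net change = 18 − 120 = -102.
(Totals: 542 → 440.)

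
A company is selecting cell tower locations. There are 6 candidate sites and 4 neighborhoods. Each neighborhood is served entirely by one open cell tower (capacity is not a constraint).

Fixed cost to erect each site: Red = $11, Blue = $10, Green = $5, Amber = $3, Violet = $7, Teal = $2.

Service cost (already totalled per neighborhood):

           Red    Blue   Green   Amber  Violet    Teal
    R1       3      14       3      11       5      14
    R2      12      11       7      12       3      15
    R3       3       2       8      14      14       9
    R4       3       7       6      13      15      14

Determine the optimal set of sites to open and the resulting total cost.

Open Green only; minimum total cost 29.

For any fixed open set, each neighborhood goes to its cheapest open site; total = fixed + service.
{Green}: R1→Green 3, R2→Green 7, R3→Green 8, R4→Green 6. Service 24; fixed 5; total 29.
{Red, Violet}: service 12 + fixed 18 = 30
{Green, Teal}: service 24 + fixed 7 = 31
{Red, Blue, Green, Amber, Violet, Teal}: service 11 + fixed 38 = 49
No other subset beats 29.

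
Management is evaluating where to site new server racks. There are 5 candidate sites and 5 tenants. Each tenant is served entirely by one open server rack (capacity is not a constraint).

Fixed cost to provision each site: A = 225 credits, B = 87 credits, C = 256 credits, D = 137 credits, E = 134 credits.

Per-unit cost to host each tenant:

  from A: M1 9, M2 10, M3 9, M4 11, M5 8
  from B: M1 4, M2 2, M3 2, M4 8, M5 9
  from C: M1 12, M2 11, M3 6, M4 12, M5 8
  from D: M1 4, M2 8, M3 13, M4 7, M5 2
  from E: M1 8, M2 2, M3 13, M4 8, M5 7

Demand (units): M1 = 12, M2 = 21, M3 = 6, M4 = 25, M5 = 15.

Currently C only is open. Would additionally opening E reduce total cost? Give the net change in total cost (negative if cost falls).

Yes — net change −218 (cost falls by 218).

Current service cost with {C}: 831.
Adding E: each tenant re-picks its cheapest; new service cost 479, saving 352.
Extra fixed cost: 134. Net change = 134 − 352 = -218.
(Totals: 1087 → 869.)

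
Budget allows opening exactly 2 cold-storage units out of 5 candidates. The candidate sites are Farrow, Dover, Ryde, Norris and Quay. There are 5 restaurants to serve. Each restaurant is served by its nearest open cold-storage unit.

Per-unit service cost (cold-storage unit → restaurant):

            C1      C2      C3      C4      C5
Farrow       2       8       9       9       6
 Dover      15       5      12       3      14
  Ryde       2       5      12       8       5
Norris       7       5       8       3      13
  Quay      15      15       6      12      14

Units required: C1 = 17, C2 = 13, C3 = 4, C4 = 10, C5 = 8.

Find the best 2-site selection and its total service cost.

With exactly 2 open, each restaurant uses its cheapest among the chosen.
{Ryde, Norris}: C1→Ryde 2·17=34, C2→Ryde 5·13=65, C3→Norris 8·4=32, C4→Norris 3·10=30, C5→Ryde 5·8=40. Service cost 201.
{Farrow, Norris}: service cost 209
{Farrow, Dover}: service cost 213
Among all 10 size-2 choices, {Ryde, Norris} is lowest.

Choose Ryde and Norris; total service cost 201.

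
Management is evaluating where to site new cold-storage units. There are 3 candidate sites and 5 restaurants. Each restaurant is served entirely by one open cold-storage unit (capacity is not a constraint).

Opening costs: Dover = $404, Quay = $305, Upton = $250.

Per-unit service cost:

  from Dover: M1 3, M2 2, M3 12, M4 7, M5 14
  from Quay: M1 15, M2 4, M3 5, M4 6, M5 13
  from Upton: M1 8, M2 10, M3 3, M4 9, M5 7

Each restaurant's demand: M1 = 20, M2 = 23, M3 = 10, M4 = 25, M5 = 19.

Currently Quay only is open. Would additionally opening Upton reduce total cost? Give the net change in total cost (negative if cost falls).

Yes — net change −24 (cost falls by 24).

Current service cost with {Quay}: 839.
Adding Upton: each restaurant re-picks its cheapest; new service cost 565, saving 274.
Extra fixed cost: 250. Net change = 250 − 274 = -24.
(Totals: 1144 → 1120.)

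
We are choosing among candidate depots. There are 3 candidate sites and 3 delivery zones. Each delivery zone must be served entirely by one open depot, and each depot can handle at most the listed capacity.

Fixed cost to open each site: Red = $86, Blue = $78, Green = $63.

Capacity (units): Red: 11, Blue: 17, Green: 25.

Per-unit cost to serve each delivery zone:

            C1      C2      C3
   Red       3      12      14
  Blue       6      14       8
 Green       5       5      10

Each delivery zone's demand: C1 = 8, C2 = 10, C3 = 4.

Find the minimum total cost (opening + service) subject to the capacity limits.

Open {Green}: C1→Green 5·8=40, C2→Green 5·10=50, C3→Green 10·4=40.
Loads: Green carries 22/25. Service 130; fixed 63; total 193.
Next best feasible plan costs 263.

Minimum total cost: 193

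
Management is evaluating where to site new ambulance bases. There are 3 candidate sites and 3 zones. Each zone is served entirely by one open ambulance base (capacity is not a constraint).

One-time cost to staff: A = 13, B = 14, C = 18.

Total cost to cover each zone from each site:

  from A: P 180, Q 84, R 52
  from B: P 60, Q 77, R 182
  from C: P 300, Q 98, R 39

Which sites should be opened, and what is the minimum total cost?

Open B and C; minimum total cost 208.

For any fixed open set, each zone goes to its cheapest open site; total = fixed + service.
{B, C}: P→B 60, Q→B 77, R→C 39. Service 176; fixed 32; total 208.
{A, B}: service 189 + fixed 27 = 216
{A, B, C}: P→B 60, Q→B 77, R→C 39. Service 176; fixed 45; total 221.
{A}: P→A 180, Q→A 84, R→A 52. Service 316; fixed 13; total 329.
No other subset beats 208.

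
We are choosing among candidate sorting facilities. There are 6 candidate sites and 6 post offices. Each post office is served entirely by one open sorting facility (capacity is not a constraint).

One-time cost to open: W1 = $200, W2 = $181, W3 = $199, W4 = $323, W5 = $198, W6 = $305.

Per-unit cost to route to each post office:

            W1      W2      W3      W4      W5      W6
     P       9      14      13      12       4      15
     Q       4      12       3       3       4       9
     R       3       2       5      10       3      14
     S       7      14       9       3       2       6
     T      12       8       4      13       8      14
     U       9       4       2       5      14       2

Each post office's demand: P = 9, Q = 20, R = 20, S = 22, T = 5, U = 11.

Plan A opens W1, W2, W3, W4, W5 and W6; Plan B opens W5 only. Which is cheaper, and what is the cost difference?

Plan A: {W1, W2, W3, W4, W5, W6}: P→W5 4·9=36, Q→W3 3·20=60, R→W2 2·20=40, S→W5 2·22=44, T→W3 4·5=20, U→W3 2·11=22. Service 222; fixed 1406; total 1628.
Plan B: {W5}: P→W5 4·9=36, Q→W5 4·20=80, R→W5 3·20=60, S→W5 2·22=44, T→W5 8·5=40, U→W5 14·11=154. Service 414; fixed 198; total 612.
Difference: |1628 − 612| = 1016.

Plan B is cheaper by 1016.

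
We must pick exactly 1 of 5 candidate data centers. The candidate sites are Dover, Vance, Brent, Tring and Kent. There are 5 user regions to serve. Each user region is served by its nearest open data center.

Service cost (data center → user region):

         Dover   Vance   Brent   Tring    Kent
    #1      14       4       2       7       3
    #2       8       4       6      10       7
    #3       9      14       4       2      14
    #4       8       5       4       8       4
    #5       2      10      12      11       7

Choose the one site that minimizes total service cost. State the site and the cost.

Choose Brent only; total service cost 28.

With exactly 1 open, each user region uses its cheapest among the chosen.
{Brent}: #1→Brent 2, #2→Brent 6, #3→Brent 4, #4→Brent 4, #5→Brent 12. Service cost 28.
{Kent}: service cost 35
{Vance}: service cost 37
Among all 5 size-1 choices, {Brent} is lowest.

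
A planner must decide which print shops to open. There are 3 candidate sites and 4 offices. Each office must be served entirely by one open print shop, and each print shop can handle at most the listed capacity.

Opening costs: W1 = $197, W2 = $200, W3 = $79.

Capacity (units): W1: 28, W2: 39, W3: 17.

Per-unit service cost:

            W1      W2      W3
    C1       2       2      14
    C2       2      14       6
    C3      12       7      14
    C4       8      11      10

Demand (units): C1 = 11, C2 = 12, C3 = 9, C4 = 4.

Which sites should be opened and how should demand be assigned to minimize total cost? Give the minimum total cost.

Open {W2, W3}: C1→W2 2·11=22, C2→W3 6·12=72, C3→W2 7·9=63, C4→W3 10·4=40.
Loads: W2 carries 20/39, W3 carries 16/17. Service 197; fixed 279; total 476.
Next best feasible plan costs 480.

Minimum total cost: 476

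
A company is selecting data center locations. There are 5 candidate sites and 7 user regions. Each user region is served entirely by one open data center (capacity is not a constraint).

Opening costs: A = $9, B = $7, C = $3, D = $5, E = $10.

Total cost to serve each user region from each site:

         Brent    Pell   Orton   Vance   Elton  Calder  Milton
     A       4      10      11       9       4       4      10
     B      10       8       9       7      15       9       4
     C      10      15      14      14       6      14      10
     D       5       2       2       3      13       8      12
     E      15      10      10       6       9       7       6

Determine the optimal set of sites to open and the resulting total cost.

For any fixed open set, each user region goes to its cheapest open site; total = fixed + service.
{A, D}: Brent→A 4, Pell→D 2, Orton→D 2, Vance→D 3, Elton→A 4, Calder→A 4, Milton→A 10. Service 29; fixed 14; total 43.
{A, B, D}: service 23 + fixed 21 = 44
{C, D}: service 36 + fixed 8 = 44
{A, B, C, D, E}: service 23 + fixed 34 = 57
No other subset beats 43.

Open A and D; minimum total cost 43.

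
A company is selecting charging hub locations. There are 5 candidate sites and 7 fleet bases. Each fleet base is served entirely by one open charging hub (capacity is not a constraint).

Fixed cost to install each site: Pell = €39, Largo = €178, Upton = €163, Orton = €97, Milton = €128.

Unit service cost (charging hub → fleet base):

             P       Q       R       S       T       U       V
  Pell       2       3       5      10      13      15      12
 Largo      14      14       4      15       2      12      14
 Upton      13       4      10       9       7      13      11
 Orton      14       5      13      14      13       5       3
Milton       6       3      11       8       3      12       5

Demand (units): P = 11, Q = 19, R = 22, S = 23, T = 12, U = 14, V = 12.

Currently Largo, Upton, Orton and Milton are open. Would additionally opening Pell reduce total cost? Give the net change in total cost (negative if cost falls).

Yes — net change −5 (cost falls by 5).

Current service cost with {Largo, Upton, Orton, Milton}: 525.
Adding Pell: each fleet base re-picks its cheapest; new service cost 481, saving 44.
Extra fixed cost: 39. Net change = 39 − 44 = -5.
(Totals: 1091 → 1086.)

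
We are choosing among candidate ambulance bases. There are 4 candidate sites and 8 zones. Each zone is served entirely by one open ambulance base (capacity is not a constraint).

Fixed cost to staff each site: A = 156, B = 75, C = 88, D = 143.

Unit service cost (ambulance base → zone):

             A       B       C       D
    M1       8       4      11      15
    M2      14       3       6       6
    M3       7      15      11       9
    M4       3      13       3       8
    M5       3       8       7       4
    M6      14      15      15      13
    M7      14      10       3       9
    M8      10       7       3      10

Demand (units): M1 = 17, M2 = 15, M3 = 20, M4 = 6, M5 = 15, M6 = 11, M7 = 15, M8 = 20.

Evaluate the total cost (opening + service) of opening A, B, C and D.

Total cost: 1026

Each zone is assigned to its cheapest site among the open ones.
{A, B, C, D}: M1→B 4·17=68, M2→B 3·15=45, M3→A 7·20=140, M4→A 3·6=18, M5→A 3·15=45, M6→D 13·11=143, M7→C 3·15=45, M8→C 3·20=60. Service 564; fixed 462; total 1026.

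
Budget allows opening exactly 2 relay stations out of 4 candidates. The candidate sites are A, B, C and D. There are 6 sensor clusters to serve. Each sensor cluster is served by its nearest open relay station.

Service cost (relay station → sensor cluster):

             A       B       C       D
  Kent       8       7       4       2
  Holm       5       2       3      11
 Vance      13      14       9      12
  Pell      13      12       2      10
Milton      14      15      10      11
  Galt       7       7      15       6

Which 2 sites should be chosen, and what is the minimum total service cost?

Choose C and D; total service cost 32.

With exactly 2 open, each sensor cluster uses its cheapest among the chosen.
{C, D}: Kent→D 2, Holm→C 3, Vance→C 9, Pell→C 2, Milton→C 10, Galt→D 6. Service cost 32.
{B, C}: service cost 34
{A, C}: service cost 35
Among all 6 size-2 choices, {C, D} is lowest.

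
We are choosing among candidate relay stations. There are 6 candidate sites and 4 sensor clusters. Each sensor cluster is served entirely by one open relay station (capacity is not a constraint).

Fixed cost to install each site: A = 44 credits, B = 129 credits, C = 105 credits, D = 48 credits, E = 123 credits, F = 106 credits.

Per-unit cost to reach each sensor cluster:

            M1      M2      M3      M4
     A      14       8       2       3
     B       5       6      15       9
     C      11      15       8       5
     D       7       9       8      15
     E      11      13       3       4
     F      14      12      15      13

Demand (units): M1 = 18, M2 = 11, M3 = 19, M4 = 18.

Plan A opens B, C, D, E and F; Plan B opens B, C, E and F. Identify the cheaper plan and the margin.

Plan B is cheaper by 48.

Plan A: {B, C, D, E, F}: M1→B 5·18=90, M2→B 6·11=66, M3→E 3·19=57, M4→E 4·18=72. Service 285; fixed 511; total 796.
Plan B: {B, C, E, F}: M1→B 5·18=90, M2→B 6·11=66, M3→E 3·19=57, M4→E 4·18=72. Service 285; fixed 463; total 748.
Difference: |796 − 748| = 48.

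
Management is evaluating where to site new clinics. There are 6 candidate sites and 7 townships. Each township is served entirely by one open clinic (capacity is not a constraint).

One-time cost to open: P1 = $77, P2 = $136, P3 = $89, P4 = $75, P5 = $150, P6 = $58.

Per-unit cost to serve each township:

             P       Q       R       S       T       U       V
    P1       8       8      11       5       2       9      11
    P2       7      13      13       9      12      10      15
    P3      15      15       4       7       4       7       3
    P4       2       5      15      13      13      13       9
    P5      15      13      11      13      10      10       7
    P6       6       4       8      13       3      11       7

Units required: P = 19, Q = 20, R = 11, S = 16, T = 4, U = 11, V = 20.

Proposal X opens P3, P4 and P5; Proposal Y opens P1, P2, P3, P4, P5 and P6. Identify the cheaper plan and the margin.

Proposal X: {P3, P4, P5}: P→P4 2·19=38, Q→P4 5·20=100, R→P3 4·11=44, S→P3 7·16=112, T→P3 4·4=16, U→P3 7·11=77, V→P3 3·20=60. Service 447; fixed 314; total 761.
Proposal Y: {P1, P2, P3, P4, P5, P6}: P→P4 2·19=38, Q→P6 4·20=80, R→P3 4·11=44, S→P1 5·16=80, T→P1 2·4=8, U→P3 7·11=77, V→P3 3·20=60. Service 387; fixed 585; total 972.
Difference: |761 − 972| = 211.

Proposal X is cheaper by 211.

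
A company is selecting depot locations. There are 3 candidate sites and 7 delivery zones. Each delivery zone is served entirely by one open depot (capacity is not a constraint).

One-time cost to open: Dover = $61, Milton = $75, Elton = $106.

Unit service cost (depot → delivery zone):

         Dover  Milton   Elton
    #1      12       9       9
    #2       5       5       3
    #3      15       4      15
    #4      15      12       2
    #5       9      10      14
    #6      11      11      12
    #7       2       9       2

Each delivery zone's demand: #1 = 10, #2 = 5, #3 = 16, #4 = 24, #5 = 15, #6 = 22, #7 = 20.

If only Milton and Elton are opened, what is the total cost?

Total cost: 830

Each delivery zone is assigned to its cheapest site among the open ones.
{Milton, Elton}: #1→Milton 9·10=90, #2→Elton 3·5=15, #3→Milton 4·16=64, #4→Elton 2·24=48, #5→Milton 10·15=150, #6→Milton 11·22=242, #7→Elton 2·20=40. Service 649; fixed 181; total 830.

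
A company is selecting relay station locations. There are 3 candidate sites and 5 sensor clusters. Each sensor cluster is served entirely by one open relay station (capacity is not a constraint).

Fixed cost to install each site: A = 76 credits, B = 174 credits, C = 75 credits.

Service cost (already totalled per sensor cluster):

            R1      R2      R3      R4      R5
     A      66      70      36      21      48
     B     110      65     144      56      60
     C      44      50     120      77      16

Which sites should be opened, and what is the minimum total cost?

Open A only; minimum total cost 317.

For any fixed open set, each sensor cluster goes to its cheapest open site; total = fixed + service.
{A}: R1→A 66, R2→A 70, R3→A 36, R4→A 21, R5→A 48. Service 241; fixed 76; total 317.
{A, C}: service 167 + fixed 151 = 318
{C}: service 307 + fixed 75 = 382
{A, B, C}: service 167 + fixed 325 = 492
No other subset beats 317.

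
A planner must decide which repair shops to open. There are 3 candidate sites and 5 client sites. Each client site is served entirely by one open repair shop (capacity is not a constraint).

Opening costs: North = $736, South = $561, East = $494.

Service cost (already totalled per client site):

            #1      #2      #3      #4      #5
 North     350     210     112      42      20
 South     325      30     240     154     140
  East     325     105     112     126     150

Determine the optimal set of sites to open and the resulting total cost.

For any fixed open set, each client site goes to its cheapest open site; total = fixed + service.
{East}: #1→East 325, #2→East 105, #3→East 112, #4→East 126, #5→East 150. Service 818; fixed 494; total 1312.
{South}: service 889 + fixed 561 = 1450
{North}: #1→North 350, #2→North 210, #3→North 112, #4→North 42, #5→North 20. Service 734; fixed 736; total 1470.
{North, South, East}: #1→South 325, #2→South 30, #3→North 112, #4→North 42, #5→North 20. Service 529; fixed 1791; total 2320.
No other subset beats 1312.

Open East only; minimum total cost 1312.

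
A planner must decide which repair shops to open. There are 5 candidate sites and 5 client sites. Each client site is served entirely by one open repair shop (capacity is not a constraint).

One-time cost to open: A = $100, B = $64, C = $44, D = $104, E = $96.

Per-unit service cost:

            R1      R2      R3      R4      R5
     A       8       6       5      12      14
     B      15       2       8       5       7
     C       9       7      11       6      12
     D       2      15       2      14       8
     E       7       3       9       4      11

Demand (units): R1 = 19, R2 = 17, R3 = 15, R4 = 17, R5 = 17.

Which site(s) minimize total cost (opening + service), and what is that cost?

Open B and D; minimum total cost 474.

For any fixed open set, each client site goes to its cheapest open site; total = fixed + service.
{B, D}: R1→D 2·19=38, R2→B 2·17=34, R3→D 2·15=30, R4→B 5·17=85, R5→B 7·17=119. Service 306; fixed 168; total 474.
{B, C, D}: R1→D 2·19=38, R2→B 2·17=34, R3→D 2·15=30, R4→B 5·17=85, R5→B 7·17=119. Service 306; fixed 212; total 518.
{D, E}: R1→D 2·19=38, R2→E 3·17=51, R3→D 2·15=30, R4→E 4·17=68, R5→D 8·17=136. Service 323; fixed 200; total 523.
{A, B, C, D, E}: service 289 + fixed 408 = 697
No other subset beats 474.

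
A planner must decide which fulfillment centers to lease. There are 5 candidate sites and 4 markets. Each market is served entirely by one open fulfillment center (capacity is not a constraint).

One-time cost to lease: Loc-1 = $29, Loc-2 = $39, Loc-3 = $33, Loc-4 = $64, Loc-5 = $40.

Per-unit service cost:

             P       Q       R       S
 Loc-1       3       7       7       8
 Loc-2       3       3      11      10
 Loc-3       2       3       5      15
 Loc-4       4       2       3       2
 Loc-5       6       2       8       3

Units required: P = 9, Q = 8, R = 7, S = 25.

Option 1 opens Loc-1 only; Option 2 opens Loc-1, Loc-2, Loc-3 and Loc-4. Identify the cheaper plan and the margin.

Option 1: {Loc-1}: P→Loc-1 3·9=27, Q→Loc-1 7·8=56, R→Loc-1 7·7=49, S→Loc-1 8·25=200. Service 332; fixed 29; total 361.
Option 2: {Loc-1, Loc-2, Loc-3, Loc-4}: P→Loc-3 2·9=18, Q→Loc-4 2·8=16, R→Loc-4 3·7=21, S→Loc-4 2·25=50. Service 105; fixed 165; total 270.
Difference: |361 − 270| = 91.

Option 2 is cheaper by 91.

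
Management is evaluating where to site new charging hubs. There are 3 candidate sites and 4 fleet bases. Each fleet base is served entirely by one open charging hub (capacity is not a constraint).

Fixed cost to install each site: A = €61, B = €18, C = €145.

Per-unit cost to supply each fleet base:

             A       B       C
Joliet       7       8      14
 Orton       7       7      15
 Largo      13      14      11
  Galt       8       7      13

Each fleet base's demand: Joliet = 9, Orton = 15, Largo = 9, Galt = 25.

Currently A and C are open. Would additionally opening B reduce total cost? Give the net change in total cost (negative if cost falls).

Current service cost with {A, C}: 467.
Adding B: each fleet base re-picks its cheapest; new service cost 442, saving 25.
Extra fixed cost: 18. Net change = 18 − 25 = -7.
(Totals: 673 → 666.)

Yes — net change −7 (cost falls by 7).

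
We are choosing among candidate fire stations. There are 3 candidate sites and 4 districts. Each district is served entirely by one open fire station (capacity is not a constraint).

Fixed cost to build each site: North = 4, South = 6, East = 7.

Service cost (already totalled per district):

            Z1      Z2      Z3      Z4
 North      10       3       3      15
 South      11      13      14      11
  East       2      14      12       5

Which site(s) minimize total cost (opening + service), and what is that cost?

For any fixed open set, each district goes to its cheapest open site; total = fixed + service.
{North, East}: Z1→East 2, Z2→North 3, Z3→North 3, Z4→East 5. Service 13; fixed 11; total 24.
{North, South, East}: service 13 + fixed 17 = 30
{North}: service 31 + fixed 4 = 35
(All 7 nonempty subsets were checked; North and East is lowest.)

Open North and East; minimum total cost 24.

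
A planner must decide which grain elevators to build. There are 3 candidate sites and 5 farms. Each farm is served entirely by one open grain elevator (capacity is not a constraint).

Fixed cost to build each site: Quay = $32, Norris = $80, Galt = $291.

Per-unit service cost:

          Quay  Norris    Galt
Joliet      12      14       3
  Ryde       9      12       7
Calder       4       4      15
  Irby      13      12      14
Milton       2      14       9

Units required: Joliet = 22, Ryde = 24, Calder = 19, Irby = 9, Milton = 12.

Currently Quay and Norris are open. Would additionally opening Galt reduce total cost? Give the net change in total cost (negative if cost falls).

Current service cost with {Quay, Norris}: 688.
Adding Galt: each farm re-picks its cheapest; new service cost 442, saving 246.
Extra fixed cost: 291. Net change = 291 − 246 = 45.
(Totals: 800 → 845.)

No — net change +45 (cost rises by 45).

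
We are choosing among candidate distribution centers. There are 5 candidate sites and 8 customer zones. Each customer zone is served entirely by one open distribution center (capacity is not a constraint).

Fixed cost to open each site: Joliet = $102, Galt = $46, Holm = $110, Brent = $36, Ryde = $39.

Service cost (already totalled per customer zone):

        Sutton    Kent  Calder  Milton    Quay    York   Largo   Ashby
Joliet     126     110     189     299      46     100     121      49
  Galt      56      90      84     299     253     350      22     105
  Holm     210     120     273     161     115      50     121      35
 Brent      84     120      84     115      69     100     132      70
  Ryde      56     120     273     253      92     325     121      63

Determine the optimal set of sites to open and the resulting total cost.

Open Galt and Brent; minimum total cost 688.

For any fixed open set, each customer zone goes to its cheapest open site; total = fixed + service.
{Galt, Brent}: Sutton→Galt 56, Kent→Galt 90, Calder→Galt 84, Milton→Brent 115, Quay→Brent 69, York→Brent 100, Largo→Galt 22, Ashby→Brent 70. Service 606; fixed 82; total 688.
{Galt, Holm, Brent}: Sutton→Galt 56, Kent→Galt 90, Calder→Galt 84, Milton→Brent 115, Quay→Brent 69, York→Holm 50, Largo→Galt 22, Ashby→Holm 35. Service 521; fixed 192; total 713.
{Galt, Brent, Ryde}: Sutton→Galt 56, Kent→Galt 90, Calder→Galt 84, Milton→Brent 115, Quay→Brent 69, York→Brent 100, Largo→Galt 22, Ashby→Ryde 63. Service 599; fixed 121; total 720.
{Joliet, Galt, Holm, Brent, Ryde}: service 498 + fixed 333 = 831
No other subset beats 688.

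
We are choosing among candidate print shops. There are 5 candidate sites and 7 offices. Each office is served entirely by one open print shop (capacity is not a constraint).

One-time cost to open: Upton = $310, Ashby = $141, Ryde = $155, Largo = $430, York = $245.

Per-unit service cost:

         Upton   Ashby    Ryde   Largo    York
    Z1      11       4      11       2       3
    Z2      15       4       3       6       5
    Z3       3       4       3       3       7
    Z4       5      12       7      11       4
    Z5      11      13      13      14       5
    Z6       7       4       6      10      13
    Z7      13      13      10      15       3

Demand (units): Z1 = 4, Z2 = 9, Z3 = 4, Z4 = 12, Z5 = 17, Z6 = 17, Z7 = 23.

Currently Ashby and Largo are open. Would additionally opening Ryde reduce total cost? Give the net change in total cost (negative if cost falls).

Current service cost with {Ashby, Largo}: 776.
Adding Ryde: each office re-picks its cheapest; new service cost 650, saving 126.
Extra fixed cost: 155. Net change = 155 − 126 = 29.
(Totals: 1347 → 1376.)

No — net change +29 (cost rises by 29).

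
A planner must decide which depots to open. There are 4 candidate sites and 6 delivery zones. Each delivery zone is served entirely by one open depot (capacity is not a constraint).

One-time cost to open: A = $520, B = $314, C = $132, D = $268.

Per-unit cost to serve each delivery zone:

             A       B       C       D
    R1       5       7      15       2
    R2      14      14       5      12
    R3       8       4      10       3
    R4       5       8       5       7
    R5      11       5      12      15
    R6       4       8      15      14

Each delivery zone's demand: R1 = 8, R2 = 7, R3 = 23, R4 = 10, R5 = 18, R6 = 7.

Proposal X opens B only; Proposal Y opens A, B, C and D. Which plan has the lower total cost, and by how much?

Proposal X is cheaper by 736.

Proposal X: {B}: R1→B 7·8=56, R2→B 14·7=98, R3→B 4·23=92, R4→B 8·10=80, R5→B 5·18=90, R6→B 8·7=56. Service 472; fixed 314; total 786.
Proposal Y: {A, B, C, D}: R1→D 2·8=16, R2→C 5·7=35, R3→D 3·23=69, R4→A 5·10=50, R5→B 5·18=90, R6→A 4·7=28. Service 288; fixed 1234; total 1522.
Difference: |786 − 1522| = 736.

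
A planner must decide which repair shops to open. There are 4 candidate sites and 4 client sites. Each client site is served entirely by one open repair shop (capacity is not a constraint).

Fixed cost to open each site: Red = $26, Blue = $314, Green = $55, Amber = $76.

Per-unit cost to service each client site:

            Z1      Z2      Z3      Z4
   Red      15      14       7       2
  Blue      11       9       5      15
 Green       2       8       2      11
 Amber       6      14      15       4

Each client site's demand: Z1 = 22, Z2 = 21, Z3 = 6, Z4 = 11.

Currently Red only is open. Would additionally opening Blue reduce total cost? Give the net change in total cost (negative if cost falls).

Current service cost with {Red}: 688.
Adding Blue: each client site re-picks its cheapest; new service cost 483, saving 205.
Extra fixed cost: 314. Net change = 314 − 205 = 109.
(Totals: 714 → 823.)

No — net change +109 (cost rises by 109).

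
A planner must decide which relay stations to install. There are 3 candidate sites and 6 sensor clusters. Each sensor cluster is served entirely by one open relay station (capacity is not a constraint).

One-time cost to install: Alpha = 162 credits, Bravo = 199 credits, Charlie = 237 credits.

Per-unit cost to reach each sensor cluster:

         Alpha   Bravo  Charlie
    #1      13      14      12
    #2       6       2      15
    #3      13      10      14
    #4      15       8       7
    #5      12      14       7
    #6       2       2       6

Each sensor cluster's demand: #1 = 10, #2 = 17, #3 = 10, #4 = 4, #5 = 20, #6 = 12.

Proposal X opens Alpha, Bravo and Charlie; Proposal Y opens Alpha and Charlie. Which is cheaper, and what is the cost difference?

Proposal Y is cheaper by 101.

Proposal X: {Alpha, Bravo, Charlie}: #1→Charlie 12·10=120, #2→Bravo 2·17=34, #3→Bravo 10·10=100, #4→Charlie 7·4=28, #5→Charlie 7·20=140, #6→Alpha 2·12=24. Service 446; fixed 598; total 1044.
Proposal Y: {Alpha, Charlie}: #1→Charlie 12·10=120, #2→Alpha 6·17=102, #3→Alpha 13·10=130, #4→Charlie 7·4=28, #5→Charlie 7·20=140, #6→Alpha 2·12=24. Service 544; fixed 399; total 943.
Difference: |1044 − 943| = 101.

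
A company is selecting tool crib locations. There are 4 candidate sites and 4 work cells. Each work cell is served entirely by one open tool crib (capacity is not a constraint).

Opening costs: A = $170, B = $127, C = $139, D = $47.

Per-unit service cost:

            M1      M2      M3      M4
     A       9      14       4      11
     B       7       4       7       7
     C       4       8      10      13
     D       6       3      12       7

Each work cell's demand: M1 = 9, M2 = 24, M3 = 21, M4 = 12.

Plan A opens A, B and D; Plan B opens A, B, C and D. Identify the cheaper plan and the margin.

Plan A is cheaper by 121.

Plan A: {A, B, D}: M1→D 6·9=54, M2→D 3·24=72, M3→A 4·21=84, M4→B 7·12=84. Service 294; fixed 344; total 638.
Plan B: {A, B, C, D}: M1→C 4·9=36, M2→D 3·24=72, M3→A 4·21=84, M4→B 7·12=84. Service 276; fixed 483; total 759.
Difference: |638 − 759| = 121.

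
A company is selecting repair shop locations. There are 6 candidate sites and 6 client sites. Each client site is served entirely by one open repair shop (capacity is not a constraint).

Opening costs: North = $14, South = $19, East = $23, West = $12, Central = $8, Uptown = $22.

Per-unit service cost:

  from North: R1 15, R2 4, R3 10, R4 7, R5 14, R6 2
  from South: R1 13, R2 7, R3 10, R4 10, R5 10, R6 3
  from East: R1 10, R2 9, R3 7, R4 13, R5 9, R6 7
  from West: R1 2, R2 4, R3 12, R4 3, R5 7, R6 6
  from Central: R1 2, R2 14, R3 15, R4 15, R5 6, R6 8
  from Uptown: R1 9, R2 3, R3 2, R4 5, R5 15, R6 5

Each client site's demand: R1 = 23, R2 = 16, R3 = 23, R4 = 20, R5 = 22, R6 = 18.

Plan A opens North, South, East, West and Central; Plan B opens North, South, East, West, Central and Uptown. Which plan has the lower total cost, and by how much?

Plan B is cheaper by 109.

Plan A: {North, South, East, West, Central}: R1→West 2·23=46, R2→North 4·16=64, R3→East 7·23=161, R4→West 3·20=60, R5→Central 6·22=132, R6→North 2·18=36. Service 499; fixed 76; total 575.
Plan B: {North, South, East, West, Central, Uptown}: R1→West 2·23=46, R2→Uptown 3·16=48, R3→Uptown 2·23=46, R4→West 3·20=60, R5→Central 6·22=132, R6→North 2·18=36. Service 368; fixed 98; total 466.
Difference: |575 − 466| = 109.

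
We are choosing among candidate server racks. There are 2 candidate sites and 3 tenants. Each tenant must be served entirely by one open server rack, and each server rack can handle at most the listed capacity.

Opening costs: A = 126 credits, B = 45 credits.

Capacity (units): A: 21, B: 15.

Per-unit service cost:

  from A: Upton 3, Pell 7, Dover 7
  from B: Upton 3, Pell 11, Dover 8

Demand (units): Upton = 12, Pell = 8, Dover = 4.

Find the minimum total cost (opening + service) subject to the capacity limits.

Open {A, B}: Upton→B 3·12=36, Pell→A 7·8=56, Dover→A 7·4=28.
Loads: A carries 12/21, B carries 12/15. Service 120; fixed 171; total 291.
Next best feasible plan costs 295.

Minimum total cost: 291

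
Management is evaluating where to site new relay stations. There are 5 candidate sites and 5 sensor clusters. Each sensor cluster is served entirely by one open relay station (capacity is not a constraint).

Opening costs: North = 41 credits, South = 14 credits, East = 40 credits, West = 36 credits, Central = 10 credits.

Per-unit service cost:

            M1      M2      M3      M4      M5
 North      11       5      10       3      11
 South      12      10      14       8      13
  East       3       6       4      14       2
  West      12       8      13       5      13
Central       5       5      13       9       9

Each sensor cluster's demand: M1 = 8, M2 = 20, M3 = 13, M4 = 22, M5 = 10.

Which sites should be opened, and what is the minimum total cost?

For any fixed open set, each sensor cluster goes to its cheapest open site; total = fixed + service.
{North, East}: M1→East 3·8=24, M2→North 5·20=100, M3→East 4·13=52, M4→North 3·22=66, M5→East 2·10=20. Service 262; fixed 81; total 343.
{North, East, Central}: service 262 + fixed 91 = 353
{North, South, East}: M1→East 3·8=24, M2→North 5·20=100, M3→East 4·13=52, M4→North 3·22=66, M5→East 2·10=20. Service 262; fixed 95; total 357.
{North, South, East, West, Central}: service 262 + fixed 141 = 403
No other subset beats 343.

Open North and East; minimum total cost 343.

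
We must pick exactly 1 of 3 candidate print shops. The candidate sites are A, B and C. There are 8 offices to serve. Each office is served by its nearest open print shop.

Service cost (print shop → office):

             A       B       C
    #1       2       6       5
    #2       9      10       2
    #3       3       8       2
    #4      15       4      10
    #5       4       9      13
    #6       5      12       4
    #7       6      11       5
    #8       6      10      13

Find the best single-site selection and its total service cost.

Choose A only; total service cost 50.

With exactly 1 open, each office uses its cheapest among the chosen.
{A}: #1→A 2, #2→A 9, #3→A 3, #4→A 15, #5→A 4, #6→A 5, #7→A 6, #8→A 6. Service cost 50.
{C}: service cost 54
{B}: service cost 70
Among all 3 size-1 choices, {A} is lowest.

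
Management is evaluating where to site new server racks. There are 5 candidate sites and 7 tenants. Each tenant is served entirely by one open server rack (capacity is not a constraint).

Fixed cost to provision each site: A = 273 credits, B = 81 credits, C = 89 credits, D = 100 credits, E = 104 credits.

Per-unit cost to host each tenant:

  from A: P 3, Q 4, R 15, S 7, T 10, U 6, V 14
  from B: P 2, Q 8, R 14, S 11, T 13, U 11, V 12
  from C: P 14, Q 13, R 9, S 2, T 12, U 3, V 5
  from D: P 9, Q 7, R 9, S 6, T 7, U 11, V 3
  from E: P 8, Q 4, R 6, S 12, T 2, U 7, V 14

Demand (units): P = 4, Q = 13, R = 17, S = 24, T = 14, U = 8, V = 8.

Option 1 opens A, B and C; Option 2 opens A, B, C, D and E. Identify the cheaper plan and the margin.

Option 1 is cheaper by 25.

Option 1: {A, B, C}: P→B 2·4=8, Q→A 4·13=52, R→C 9·17=153, S→C 2·24=48, T→A 10·14=140, U→C 3·8=24, V→C 5·8=40. Service 465; fixed 443; total 908.
Option 2: {A, B, C, D, E}: P→B 2·4=8, Q→A 4·13=52, R→E 6·17=102, S→C 2·24=48, T→E 2·14=28, U→C 3·8=24, V→D 3·8=24. Service 286; fixed 647; total 933.
Difference: |908 − 933| = 25.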